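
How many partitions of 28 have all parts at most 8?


Using the generating function (1-x)^(-1)(1-x^2)^(-1)...(1-x^8)^(-1),
the coefficient of x^28 counts these restricted partitions.
Result = 1801

1801


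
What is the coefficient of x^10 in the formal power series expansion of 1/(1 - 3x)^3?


The general identity 1/(1 - c x)^r = sum_{k>=0} c^k C(k + r - 1, r - 1) x^k follows by substituting y = c x into 1/(1 - y)^r = sum_{k>=0} C(k + r - 1, r - 1) y^k.
For c = 3, r = 3, k = 10:
3^10 * C(12, 2) = 59049 * 66 = 3897234.

3897234


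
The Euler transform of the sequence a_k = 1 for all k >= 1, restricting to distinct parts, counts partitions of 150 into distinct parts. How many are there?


Partitions of 150 into distinct parts can be computed via generating function.
Product (1+x)(1+x^2)(1+x^3)...
The coefficient of x^150 = 19406016

19406016


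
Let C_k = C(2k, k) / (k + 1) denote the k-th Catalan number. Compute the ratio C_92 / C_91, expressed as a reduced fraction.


Using C_k = (2k)! / (k! (k+1)!), the ratio C_{k+1}/C_k simplifies to
C_{k+1}/C_k = [(2k+2)! / ((k+1)! (k+2)!)] * [k! (k+1)! / (2k)!]
 = (2k+2)(2k+1) / ((k+1)(k+2)) = 2(2k+1) / (k+2).
For k = 91: 2(2*91 + 1) / (91 + 2) = 366/93 = 122/31.

122/31


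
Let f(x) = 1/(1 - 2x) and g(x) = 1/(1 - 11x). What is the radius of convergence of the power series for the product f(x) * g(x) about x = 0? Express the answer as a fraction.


The radius of 1/(1 - 2x) is 1/2 (nearest singularity at x = 1/2), and the radius of 1/(1 - 11x) is 1/11.
The product f(x)*g(x) = 1/((1 - 2x)(1 - 11x)) has singularities at both 1/2 and 1/11, so its radius of convergence is the distance to the nearest one:
min(1/2, 1/11) = 1/11.

1/11


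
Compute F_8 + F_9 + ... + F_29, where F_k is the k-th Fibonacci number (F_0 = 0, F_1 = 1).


Use the identity sum_{k=0}^{N} F_k = F_{N+2} - 1 (which follows from F_{k+2} - F_{k+1} = F_k). Then
sum_{k=8}^{29} F_k = (F_{31} - 1) - (F_{9} - 1) = F_{31} - F_{9}.
Computing: F_{31} = 1346269, F_{9} = 34, so
Sum = 1346269 - 34 = 1346235.

1346235


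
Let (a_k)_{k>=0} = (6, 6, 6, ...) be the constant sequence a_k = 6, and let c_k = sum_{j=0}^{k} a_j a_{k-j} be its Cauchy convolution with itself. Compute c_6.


Since a_j = 6 for all j >= 0, the convolution sum becomes
c_k = sum_{j=0}^{k} 6 * 6 = 36 * (k + 1).
Equivalently, the generating function of (a_k) is 6/(1 - x) and its square is 36/(1 - x)^2 = sum_{k>=0} 36(k + 1) x^k.
For k = 6: 36 * 7 = 252.

252


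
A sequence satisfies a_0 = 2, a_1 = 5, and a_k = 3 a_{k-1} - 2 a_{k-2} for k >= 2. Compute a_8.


The characteristic equation is t^2 - 3 t + 2 = 0, with roots r_1 = 2 and r_2 = 1 (so c_1 = r_1 + r_2, c_2 = -r_1 r_2 as required).
One can use the closed form a_n = A r_1^n + B r_2^n, but direct iteration is more reliable:
a_0 = 2, a_1 = 5, a_2 = 11, a_3 = 23, a_4 = 47, a_5 = 95, a_6 = 191, a_7 = 383, a_8 = 767.
So a_8 = 767.

767


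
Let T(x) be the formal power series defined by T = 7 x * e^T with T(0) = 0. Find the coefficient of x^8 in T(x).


Apply the Lagrange inversion formula: if T = 7 x * phi(T) with phi(t) = e^t, then
[x^n] T = 7^n * (1/n) [t^(n-1)] phi(t)^n = 7^n * (1/n) [t^(n-1)] e^(n t) = 7^n * (1/n) * n^(n-1) / (n-1)! = 7^n * n^(n-1) / n!.
When c = 1 this is the Cayley count of rooted labeled trees on n vertices, divided by n!.
For n = 8: 7^8 * 8^7 / 8! = 5764801 * 2097152/40320 = 13492928512/45.

13492928512/45


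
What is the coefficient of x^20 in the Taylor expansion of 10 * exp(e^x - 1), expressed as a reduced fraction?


exp(e^x - 1) = sum_{k>=0} Bell_k x^k / k!, where Bell_k is the k-th Bell number.
So the coefficient of x^20 is 10 * Bell_20 / 20!.
Computing: Bell_20 = 51724158235372 and 20! = 2432902008176640000, giving
10 * 51724158235372/2432902008176640000 = 263898766507/1241276534784000.

263898766507/1241276534784000


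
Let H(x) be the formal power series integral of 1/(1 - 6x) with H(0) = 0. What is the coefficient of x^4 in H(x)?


1/(1 - 6x) = sum_{k>=0} 6^k x^k. Integrating termwise with H(0) = 0:
H(x) = sum_{k>=0} 6^k x^(k+1) / (k+1) = sum_{m>=1} 6^(m-1) x^m / m.
For m = 4: 6^3/4 = 216/4 = 54.

54


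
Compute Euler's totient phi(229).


phi(n) counts integers in [1, n] coprime to n. Using the multiplicative formula phi(n) = n * prod_{p | n} (1 - 1/p):
229 = 229, so
phi(229) = 229 * (1 - 1/229) = 228.

228


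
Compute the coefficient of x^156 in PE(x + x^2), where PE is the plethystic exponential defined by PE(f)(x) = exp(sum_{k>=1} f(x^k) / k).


With f(x) = x + x^2, the exponent is sum_{k>=1} (x^k + x^(2k)) / k = -ln(1 - x) - ln(1 - x^2). Exponentiating:
PE(x + x^2) = 1 / ((1 - x)(1 - x^2)).
This is the generating function for partitions of n into parts of size 1 or 2. The number of 2's can be any j in 0..78, and the rest are 1's, so
[x^156] = floor(156/2) + 1 = 79.

79


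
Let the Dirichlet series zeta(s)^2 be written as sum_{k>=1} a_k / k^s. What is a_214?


The Dirichlet convolution of the constant function 1 with itself gives (1 * 1)(k) = sum_{d | k} 1 = d(k), the number of positive divisors of k.
Since zeta(s) = sum_{k>=1} 1/k^s, we have zeta(s)^2 = sum_{k>=1} d(k)/k^s, so a_k = d(k).
For k = 214: the divisors are 1, 2, 107, 214.
Count = 4.

4


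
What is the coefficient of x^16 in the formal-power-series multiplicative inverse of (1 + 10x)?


The inverse is 1/(1 + 10x). Apply the geometric identity 1/(1 - y) = sum_{k>=0} y^k with y = -10x:
1/(1 + 10x) = sum_{k>=0} (-10)^k x^k.
So the coefficient of x^16 is (-10)^16 = 10000000000000000.

10000000000000000


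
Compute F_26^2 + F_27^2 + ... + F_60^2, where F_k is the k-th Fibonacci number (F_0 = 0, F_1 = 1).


There is a standard identity sum_{k=0}^{N} F_k^2 = F_N * F_{N+1} (proved inductively from the telescoping relation F_k^2 = F_k F_{k+1} - F_{k-1} F_k). Then
sum_{k=26}^{60} F_k^2 = F_60 F_61 - F_25 F_26.
Computing: F_60 = 1548008755920, F_61 = 2504730781961, F_25 = 75025, F_26 = 121393.
Sum = 1548008755920 * 2504730781961 - 75025 * 121393 = 3877345181697967280449295.

3877345181697967280449295


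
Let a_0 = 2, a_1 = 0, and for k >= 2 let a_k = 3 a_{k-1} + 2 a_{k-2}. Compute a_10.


Iterating the recurrence forward:
a_0 = 2
a_1 = 0
a_2 = 3*0 + 2*2 = 4
a_3 = 3*4 + 2*0 = 12
a_4 = 3*12 + 2*4 = 44
a_5 = 3*44 + 2*12 = 156
a_6 = 3*156 + 2*44 = 556
a_7 = 3*556 + 2*156 = 1980
a_8 = 3*1980 + 2*556 = 7052
a_9 = 3*7052 + 2*1980 = 25116
a_10 = 3*25116 + 2*7052 = 89452
So a_10 = 89452.

89452


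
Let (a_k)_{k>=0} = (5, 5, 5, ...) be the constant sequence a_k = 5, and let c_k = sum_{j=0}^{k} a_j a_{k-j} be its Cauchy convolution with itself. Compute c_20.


Since a_j = 5 for all j >= 0, the convolution sum becomes
c_k = sum_{j=0}^{k} 5 * 5 = 25 * (k + 1).
Equivalently, the generating function of (a_k) is 5/(1 - x) and its square is 25/(1 - x)^2 = sum_{k>=0} 25(k + 1) x^k.
For k = 20: 25 * 21 = 525.

525


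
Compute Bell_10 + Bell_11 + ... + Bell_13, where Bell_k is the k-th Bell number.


Recall Bell_k counts set partitions of a k-set (with Bell_0 = 1 by convention).
Bell_10 through Bell_13: 115975, 678570, 4213597, 27644437
Sum = 115975 + 678570 + 4213597 + 27644437 = 32652579.

32652579


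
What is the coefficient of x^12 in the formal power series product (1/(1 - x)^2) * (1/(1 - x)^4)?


Combine the factors: (1/(1 - x)^2) * (1/(1 - x)^4) = 1/(1 - x)^6.
Then use 1/(1 - x)^r = sum_{k>=0} C(k + r - 1, r - 1) x^k with r = 6 and k = 12:
C(17, 5) = 6188.

6188


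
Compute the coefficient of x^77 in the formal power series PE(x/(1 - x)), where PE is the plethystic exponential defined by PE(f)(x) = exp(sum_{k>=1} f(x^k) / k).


For f(x) = x/(1 - x) we have
sum_{k>=1} f(x^k) / k = sum_{k>=1} (1/k) * x^k / (1 - x^k) = sum_{k, m >= 1} x^(k m) / k,
which after exponentiating simplifies to
PE(x/(1 - x)) = prod_{k>=1} 1 / (1 - x^k).
This is the generating function for the partition function p(n), so the coefficient of x^77 is p(77).
Computing p(77) by dynamic programming over parts 1, 2, ..., 77: p(77) = 10619863.

10619863


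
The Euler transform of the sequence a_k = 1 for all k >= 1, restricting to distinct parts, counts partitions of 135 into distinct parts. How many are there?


Partitions of 135 into distinct parts can be computed via generating function.
Product (1+x)(1+x^2)(1+x^3)...
The coefficient of x^135 = 6711480

6711480


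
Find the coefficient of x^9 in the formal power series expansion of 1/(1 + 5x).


Write 1/(1 + c x) = 1/(1 - (-c) x) and apply the geometric-series identity
1/(1 - y) = sum_{k>=0} y^k to get 1/(1 + c x) = sum_{k>=0} (-c)^k x^k.
So the coefficient of x^k is (-c)^k = (-1)^k * c^k.
Here c = 5 and k = 9:
(-5)^9 = -1 * 1953125 = -1953125

-1953125


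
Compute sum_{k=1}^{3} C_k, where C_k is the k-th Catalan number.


C_1 through C_3: 1, 2, 5
Sum = 1 + 2 + 5
= 8

8


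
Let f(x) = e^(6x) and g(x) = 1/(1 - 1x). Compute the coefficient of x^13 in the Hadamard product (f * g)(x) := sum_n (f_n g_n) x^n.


Expanding: f_k = 6^k/k! (from e^(6x)) and g_k = 1^k (from 1/(1 - 1x)). So the Hadamard coefficient (f * g)_k = 6^k 1^k / k! = (6)^k / k!.
For k = 13: 6^13/13! = 13060694016/6227020800 = 52488/25025.

52488/25025


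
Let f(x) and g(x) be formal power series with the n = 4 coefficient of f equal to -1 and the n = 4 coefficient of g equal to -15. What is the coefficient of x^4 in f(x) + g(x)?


Addition of formal power series is termwise.
The coefficient of x^4 in f + g = -1 + -15
= -16

-16


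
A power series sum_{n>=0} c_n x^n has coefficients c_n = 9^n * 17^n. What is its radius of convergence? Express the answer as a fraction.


By the root test (Cauchy-Hadamard), the radius is R = 1 / limsup_n |c_n|^(1/n).
Here |c_n|^(1/n) = (9^n * 17^n)^(1/n) = 9 * 17 = 153 for all n.
So R = 1/153 = 1/153.

1/153


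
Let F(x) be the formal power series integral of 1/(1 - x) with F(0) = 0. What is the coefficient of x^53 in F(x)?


1/(1 - x) = sum_{k>=0} x^k. Integrating termwise and using F(0) = 0 gives
F(x) = sum_{k>=0} x^(k+1) / (k+1) = sum_{m>=1} x^m / m = -ln(1 - x).
So the coefficient of x^53 is 1/53 = 1/53.

1/53


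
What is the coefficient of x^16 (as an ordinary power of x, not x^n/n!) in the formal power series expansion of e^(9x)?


The exponential series is e^y = sum_{k>=0} y^k / k!. Substituting y = 9x gives
e^(9x) = sum_{k>=0} 9^k x^k / k!.
So the coefficient of x^n is a^n/n! with a = 9, n = 16:
9^16 / 16! = 1853020188851841/20922789888000 = 2541865828329/28700672000

2541865828329/28700672000


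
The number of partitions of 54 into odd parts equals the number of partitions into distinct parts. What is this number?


Computing partitions of 54 into odd parts (1, 3, 5, ...):
Using the generating function prod_{k>=0} 1/(1-x^(2k+1)),
the count is 5718

5718


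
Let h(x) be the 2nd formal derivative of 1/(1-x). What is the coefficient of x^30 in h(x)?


Differentiating 2 times: d^2/dx^2 [1/(1-x)] = 2!/(1-x)^3.
The expansion 1/(1-x)^3 = sum_{k>=0} C(k+2, 2) x^k, so the coefficient of x^n in 2!/(1-x)^3 is 2! * C(n+2, 2).
For n = 30: 2 * C(32, 2) = 2 * 496 = 992

992


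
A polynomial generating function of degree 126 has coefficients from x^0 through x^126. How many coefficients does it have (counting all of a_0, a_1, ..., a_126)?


A polynomial of degree 126 takes the form a_0 + a_1 x + ... + a_126 x^126.
The number of coefficients is 126 + 1 = 127.

127


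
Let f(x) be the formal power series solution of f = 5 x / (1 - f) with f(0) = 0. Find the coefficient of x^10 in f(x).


Apply Lagrange inversion: f = 5 x * phi(f) with phi(t) = 1/(1 - t), so
[x^n] f = 5^n * (1/n) [t^(n-1)] phi(t)^n = 5^n * (1/n) [t^(n-1)] (1 - t)^(-n) = 5^n * (1/n) C(2n - 2, n - 1) = 5^n * C_{n-1}.
For n = 10: C_9 = C(18, 9) / 10 = 48620/10 = 4862.
With the 5^10 = 9765625 factor, the coefficient is 9765625 * 4862 = 47480468750.

47480468750


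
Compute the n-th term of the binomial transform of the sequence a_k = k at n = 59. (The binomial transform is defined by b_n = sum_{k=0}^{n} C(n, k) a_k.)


With a_k = k, b_n = sum_{k=0}^{n} C(n, k) k. Using k * C(n, k) = n * C(n-1, k-1) gives b_n = n * sum_{k>=1} C(n-1, k-1) = n * 2^(n-1).
For n = 59: 59 * 2^58 = 59 * 288230376151711744 = 17005592192950992896.

17005592192950992896


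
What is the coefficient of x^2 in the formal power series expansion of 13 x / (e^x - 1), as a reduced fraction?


The exponential generating function for Bernoulli numbers is
x / (e^x - 1) = sum_{k>=0} B_k x^k / k!.
So the coefficient of x^2 in 13 x / (e^x - 1) is 13 B_2 / 2!.
Computing: B_2 = 1/6, 2! = 2, giving
13 * 1/6 / 2 = 13/12.

13/12


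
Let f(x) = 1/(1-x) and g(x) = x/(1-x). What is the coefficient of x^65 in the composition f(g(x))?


First simplify the composition: f(g(x)) = 1/(1 - x/(1-x)) = (1-x)/((1-x) - x) = (1-x)/(1-2x).
Now extract the coefficient. Write (1-x)/(1-2x) = 1/(1-2x) - x/(1-2x).
The coefficient of x^n in 1/(1-2x) is 2^n, and in x/(1-2x) is 2^(n-1) (for n >= 1).
So the coefficient of x^65 is 2^65 - 2^64 = 36893488147419103232 - 18446744073709551616 = 18446744073709551616.

18446744073709551616


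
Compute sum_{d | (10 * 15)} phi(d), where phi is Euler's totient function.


First, 10 * 15 = 150. One classical identity is sum_{d | n} phi(d) = n (each k in [1, n] has a unique gcd with n, and among the k's with gcd(k, n) = n/d there are phi(d) of them). So the sum equals 150. We also verify directly:
Divisors of 150: 1, 2, 3, 5, 6, 10, 15, 25, 30, 50, 75, 150.
phi values: 1, 1, 2, 4, 2, 4, 8, 20, 8, 20, 40, 40.
Sum = 150.

150


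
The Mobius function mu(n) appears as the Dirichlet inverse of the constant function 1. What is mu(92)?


92 has a squared prime factor, so mu(92) = 0.
Factorization reveals a repeated prime.

0


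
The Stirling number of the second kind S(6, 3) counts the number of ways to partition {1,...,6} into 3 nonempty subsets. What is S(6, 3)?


Using the explicit formula S(n,k) = (1/k!) sum_{j=0}^{k} (-1)^(k-j) C(k,j) j^n:
S(6, 3) = 90
Equivalently, S(n,k) is n! times the coefficient of x^n in the EGF (e^x - 1)^k / k!.

90


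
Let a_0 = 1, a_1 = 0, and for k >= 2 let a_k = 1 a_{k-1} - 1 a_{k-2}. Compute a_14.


Iterating the recurrence forward:
a_0 = 1
a_1 = 0
a_2 = 1*0 - 1*1 = -1
a_3 = 1*-1 - 1*0 = -1
a_4 = 1*-1 - 1*-1 = 0
a_5 = 1*0 - 1*-1 = 1
a_6 = 1*1 - 1*0 = 1
a_7 = 1*1 - 1*1 = 0
a_8 = 1*0 - 1*1 = -1
a_9 = 1*-1 - 1*0 = -1
a_10 = 1*-1 - 1*-1 = 0
a_11 = 1*0 - 1*-1 = 1
a_12 = 1*1 - 1*0 = 1
a_13 = 1*1 - 1*1 = 0
a_14 = 1*0 - 1*1 = -1
So a_14 = -1.

-1


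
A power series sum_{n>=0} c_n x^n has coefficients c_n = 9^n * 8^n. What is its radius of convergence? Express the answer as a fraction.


By the root test (Cauchy-Hadamard), the radius is R = 1 / limsup_n |c_n|^(1/n).
Here |c_n|^(1/n) = (9^n * 8^n)^(1/n) = 9 * 8 = 72 for all n.
So R = 1/72 = 1/72.

1/72


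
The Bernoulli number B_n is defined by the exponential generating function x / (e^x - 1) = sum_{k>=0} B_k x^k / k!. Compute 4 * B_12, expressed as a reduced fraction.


Bernoulli numbers can also be computed recursively via B_0 = 1 and sum_{j=0}^{m} C(m+1, j) B_j = 0 for m >= 1. Odd-index Bernoulli numbers vanish for k >= 3.
Computing B_12 = -691/2730, so 4 * B_12 = 4 * -691/2730 = -1382/1365.

-1382/1365


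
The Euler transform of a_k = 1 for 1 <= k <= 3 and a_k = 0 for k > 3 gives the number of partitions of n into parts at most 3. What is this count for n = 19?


Partitions of 19 into parts at most 3:
Using generating function (1-x)^(-1)(1-x^2)^(-1)(1-x^3)^(-1),
the coefficient of x^19 = 40

40


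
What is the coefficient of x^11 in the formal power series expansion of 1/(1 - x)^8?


The negative binomial / multiset identity is
1/(1 - x)^r = sum_{k>=0} C(k + r - 1, r - 1) x^k.
Here r = 8 and k = 11, so the coefficient is
C(11 + 7, 7) = C(18, 7)
= 31824

31824


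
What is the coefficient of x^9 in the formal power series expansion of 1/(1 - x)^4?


The expansion 1/(1 - x)^r = sum_{k>=0} C(k + r - 1, r - 1) x^k follows from the multiset / negative-binomial theorem (or from repeated differentiation of the geometric series).
For r = 4 and k = 9:
C(12, 3) = 479001600 / (6 * 362880) = 220.

220


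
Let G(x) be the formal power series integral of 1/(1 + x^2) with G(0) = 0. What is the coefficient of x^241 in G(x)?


1/(1 + x^2) = sum_{j>=0} (-1)^j x^(2j). Integrating termwise with G(0) = 0:
G(x) = sum_{j>=0} (-1)^j x^(2j+1) / (2j+1) = arctan(x).
Only odd powers are nonzero. For x^241 write 241 = 2*120 + 1, giving
(-1)^120 / 241 = 1/241 = 1/241.

1/241


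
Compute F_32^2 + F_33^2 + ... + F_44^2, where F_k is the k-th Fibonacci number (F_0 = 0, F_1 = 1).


There is a standard identity sum_{k=0}^{N} F_k^2 = F_N * F_{N+1} (proved inductively from the telescoping relation F_k^2 = F_k F_{k+1} - F_{k-1} F_k). Then
sum_{k=32}^{44} F_k^2 = F_44 F_45 - F_31 F_32.
Computing: F_44 = 701408733, F_45 = 1134903170, F_31 = 1346269, F_32 = 2178309.
Sum = 701408733 * 1134903170 - 1346269 * 2178309 = 796028061957504489.

796028061957504489


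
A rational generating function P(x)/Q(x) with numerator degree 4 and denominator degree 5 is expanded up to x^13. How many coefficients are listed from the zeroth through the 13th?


Expanding up to x^13 gives the coefficients for x^0, x^1, ..., x^13.
That is 13 + 1 = 14 coefficients in total.

14


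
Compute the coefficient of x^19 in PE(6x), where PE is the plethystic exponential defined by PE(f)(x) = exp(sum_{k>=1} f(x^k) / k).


With f(x) = 6x, the exponent is sum_{k>=1} 6 x^k / k = 6 * (-ln(1 - x)). Exponentiating:
PE(6x) = exp(-6 ln(1 - x)) = 1/(1 - x)^6.
By the negative binomial expansion, [x^n] 1/(1 - x)^6 = C(n + 5, 5).
For n = 19: C(24, 5) = 42504.

42504


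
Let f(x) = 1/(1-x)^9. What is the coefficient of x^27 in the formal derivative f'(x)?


Differentiate: d/dx [ 1/(1-x)^r ] = r / (1-x)^(r+1).
Here r = 9, so f'(x) = 9 / (1-x)^10.
The expansion of 1/(1-x)^(r+1) has coefficient of x^n equal to C(n+r, r).
So the coefficient of x^27 in f'(x) is
9 * C(36, 9) = 9 * 94143280 = 847289520

847289520


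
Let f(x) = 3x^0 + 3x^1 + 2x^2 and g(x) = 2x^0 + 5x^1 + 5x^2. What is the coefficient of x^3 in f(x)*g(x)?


Cauchy product at x^3:
3*5 + 2*5
= 25

25


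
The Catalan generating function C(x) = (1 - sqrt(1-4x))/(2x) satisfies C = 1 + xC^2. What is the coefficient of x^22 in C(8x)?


Substituting x -> 8x scales the n-th coefficient by 8^n, so [x^22] C(8x) = 8^22 * C_22.
C_22 = C(2*22, 22)/(23) = 2104098963720/23 = 91482563640.
So 8^22 * 91482563640 = 73786976294838206464 * 91482563640 = 6750221754695707626346339368960.

6750221754695707626346339368960


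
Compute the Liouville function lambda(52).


The Liouville function is lambda(k) = (-1)^Omega(k), where Omega(k) counts the prime factors of k with multiplicity.
Factoring: 52 = 2 * 2 * 13, so Omega(52) = 3.
lambda(52) = (-1)^3 = -1.

-1


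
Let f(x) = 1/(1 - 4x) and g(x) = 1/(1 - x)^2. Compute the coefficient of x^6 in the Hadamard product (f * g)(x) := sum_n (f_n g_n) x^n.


f has coefficients f_k = 4^k. For g = 1/(1 - x)^2 the coefficient is g_k = C(k + 1, 1) = k + 1. The Hadamard coefficient is (f * g)_k = 4^k * (k + 1).
For k = 6: 4^6 * 7 = 4096 * 7 = 28672.

28672


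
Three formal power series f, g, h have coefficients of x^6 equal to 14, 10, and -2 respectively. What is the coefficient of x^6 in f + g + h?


Series addition is componentwise:
14 + 10 + -2
= 22

22


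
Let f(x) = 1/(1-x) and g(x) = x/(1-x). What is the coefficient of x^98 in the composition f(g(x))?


First simplify the composition: f(g(x)) = 1/(1 - x/(1-x)) = (1-x)/((1-x) - x) = (1-x)/(1-2x).
Now extract the coefficient. Write (1-x)/(1-2x) = 1/(1-2x) - x/(1-2x).
The coefficient of x^n in 1/(1-2x) is 2^n, and in x/(1-2x) is 2^(n-1) (for n >= 1).
So the coefficient of x^98 is 2^98 - 2^97 = 316912650057057350374175801344 - 158456325028528675187087900672 = 158456325028528675187087900672.

158456325028528675187087900672


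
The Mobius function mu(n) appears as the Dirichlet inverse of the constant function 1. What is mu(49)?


49 has a squared prime factor, so mu(49) = 0.
Factorization reveals a repeated prime.

0


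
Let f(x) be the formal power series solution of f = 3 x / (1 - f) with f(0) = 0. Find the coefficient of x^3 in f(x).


Apply Lagrange inversion: f = 3 x * phi(f) with phi(t) = 1/(1 - t), so
[x^n] f = 3^n * (1/n) [t^(n-1)] phi(t)^n = 3^n * (1/n) [t^(n-1)] (1 - t)^(-n) = 3^n * (1/n) C(2n - 2, n - 1) = 3^n * C_{n-1}.
For n = 3: C_2 = C(4, 2) / 3 = 6/3 = 2.
With the 3^3 = 27 factor, the coefficient is 27 * 2 = 54.

54


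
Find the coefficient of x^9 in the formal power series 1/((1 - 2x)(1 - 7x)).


By partial fractions or Cauchy convolution:
The coefficient equals sum_{k=0}^{9} 2^k * 7^(9-k).
= 56494845

56494845


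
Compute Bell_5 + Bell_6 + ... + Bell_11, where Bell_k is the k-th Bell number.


Recall Bell_k counts set partitions of a k-set (with Bell_0 = 1 by convention).
Bell_5 through Bell_11: 52, 203, 877, 4140, 21147, 115975, 678570
Sum = 52 + 203 + 877 + 4140 + 21147 + 115975 + 678570 = 820964.

820964


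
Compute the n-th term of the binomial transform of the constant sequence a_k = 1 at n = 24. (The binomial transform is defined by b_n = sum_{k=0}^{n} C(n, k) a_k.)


With a_k = 1 for all k, b_n = sum_{k=0}^{n} C(n, k) = 2^n by the binomial theorem.
For n = 24: 2^24 = 16777216.

16777216


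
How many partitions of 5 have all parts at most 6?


Using the generating function (1-x)^(-1)(1-x^2)^(-1)...(1-x^6)^(-1),
the coefficient of x^5 counts these restricted partitions.
Result = 7

7


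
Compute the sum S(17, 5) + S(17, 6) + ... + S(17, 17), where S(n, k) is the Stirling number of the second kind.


By definition, S(n, k) counts partitions of an n-set into exactly k nonempty blocks.
Computing row n = 17 for k = 5..17:
S(17, k): 5652751651, 17505749898, 25708104786, 20415995028, 9528822303, 2758334150, 512060978, 62022324, 4910178, 249900, 7820, 136, 1
Sum = 82149009153.

82149009153


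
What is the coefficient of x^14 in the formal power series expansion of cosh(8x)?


The Maclaurin series is cosh(t) = sum_{m>=0} t^(2m) / (2m)!, so substituting t = 8x, only even powers of x are nonzero, with coefficient of x^(2m) equal to 8^(2m) / (2m)!.
For x^14 the coefficient is 8^14/14! = 4398046511104/87178291200 = 2147483648/42567525.

2147483648/42567525


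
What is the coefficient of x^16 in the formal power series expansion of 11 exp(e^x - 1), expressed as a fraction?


exp(e^x - 1) is the exponential generating function for the Bell numbers Bell_k: exp(e^x - 1) = sum_{k>=0} Bell_k x^k / k!.
So the coefficient of x^16 in 11 exp(e^x - 1) is 11 Bell_16 / 16!.
Computing: Bell_16 = 10480142147 and 16! = 20922789888000, giving
11 * 10480142147/20922789888000 = 10480142147/1902071808000.

10480142147/1902071808000


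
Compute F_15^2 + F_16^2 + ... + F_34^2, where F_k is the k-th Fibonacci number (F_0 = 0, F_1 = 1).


There is a standard identity sum_{k=0}^{N} F_k^2 = F_N * F_{N+1} (proved inductively from the telescoping relation F_k^2 = F_k F_{k+1} - F_{k-1} F_k). Then
sum_{k=15}^{34} F_k^2 = F_34 F_35 - F_14 F_15.
Computing: F_34 = 5702887, F_35 = 9227465, F_14 = 377, F_15 = 610.
Sum = 5702887 * 9227465 - 377 * 610 = 52623189961485.

52623189961485


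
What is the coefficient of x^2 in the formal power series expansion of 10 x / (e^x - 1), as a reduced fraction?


The exponential generating function for Bernoulli numbers is
x / (e^x - 1) = sum_{k>=0} B_k x^k / k!.
So the coefficient of x^2 in 10 x / (e^x - 1) is 10 B_2 / 2!.
Computing: B_2 = 1/6, 2! = 2, giving
10 * 1/6 / 2 = 5/6.

5/6


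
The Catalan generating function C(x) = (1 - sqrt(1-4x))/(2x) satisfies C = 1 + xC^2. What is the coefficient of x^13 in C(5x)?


Substituting x -> 5x scales the n-th coefficient by 5^n, so [x^13] C(5x) = 5^13 * C_13.
C_13 = C(2*13, 13)/(14) = 10400600/14 = 742900.
So 5^13 * 742900 = 1220703125 * 742900 = 906860351562500.

906860351562500


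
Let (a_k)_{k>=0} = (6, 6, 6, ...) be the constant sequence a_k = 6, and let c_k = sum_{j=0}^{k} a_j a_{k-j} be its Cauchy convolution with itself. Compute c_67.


Since a_j = 6 for all j >= 0, the convolution sum becomes
c_k = sum_{j=0}^{k} 6 * 6 = 36 * (k + 1).
Equivalently, the generating function of (a_k) is 6/(1 - x) and its square is 36/(1 - x)^2 = sum_{k>=0} 36(k + 1) x^k.
For k = 67: 36 * 68 = 2448.

2448


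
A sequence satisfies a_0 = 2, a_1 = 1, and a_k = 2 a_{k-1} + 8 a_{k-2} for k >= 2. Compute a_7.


The characteristic equation is t^2 - 2 t - 8 = 0, with roots r_1 = 4 and r_2 = -2 (so c_1 = r_1 + r_2, c_2 = -r_1 r_2 as required).
One can use the closed form a_n = A r_1^n + B r_2^n, but direct iteration is more reliable:
a_0 = 2, a_1 = 1, a_2 = 18, a_3 = 44, a_4 = 232, a_5 = 816, a_6 = 3488, a_7 = 13504.
So a_7 = 13504.

13504


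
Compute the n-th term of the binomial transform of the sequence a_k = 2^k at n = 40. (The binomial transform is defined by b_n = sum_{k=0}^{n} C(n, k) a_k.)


With a_k = 2^k, b_n = sum_{k=0}^{n} C(n, k) 2^k = (1 + 2)^n by the binomial theorem.
For n = 40: (1 + 2)^40 = 3^40 = 12157665459056928801.

12157665459056928801


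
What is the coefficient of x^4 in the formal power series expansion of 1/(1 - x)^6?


The expansion 1/(1 - x)^r = sum_{k>=0} C(k + r - 1, r - 1) x^k follows from the multiset / negative-binomial theorem (or from repeated differentiation of the geometric series).
For r = 6 and k = 4:
C(9, 5) = 362880 / (120 * 24) = 126.

126


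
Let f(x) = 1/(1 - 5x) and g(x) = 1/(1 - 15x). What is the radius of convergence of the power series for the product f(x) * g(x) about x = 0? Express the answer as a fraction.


The radius of 1/(1 - 5x) is 1/5 (nearest singularity at x = 1/5), and the radius of 1/(1 - 15x) is 1/15.
The product f(x)*g(x) = 1/((1 - 5x)(1 - 15x)) has singularities at both 1/5 and 1/15, so its radius of convergence is the distance to the nearest one:
min(1/5, 1/15) = 1/15.

1/15


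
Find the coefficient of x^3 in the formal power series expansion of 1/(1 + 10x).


Write 1/(1 + c x) = 1/(1 - (-c) x) and apply the geometric-series identity
1/(1 - y) = sum_{k>=0} y^k to get 1/(1 + c x) = sum_{k>=0} (-c)^k x^k.
So the coefficient of x^k is (-c)^k = (-1)^k * c^k.
Here c = 10 and k = 3:
(-10)^3 = -1 * 1000 = -1000

-1000


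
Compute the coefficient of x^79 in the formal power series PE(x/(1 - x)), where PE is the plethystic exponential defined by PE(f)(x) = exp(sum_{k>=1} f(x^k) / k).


For f(x) = x/(1 - x) we have
sum_{k>=1} f(x^k) / k = sum_{k>=1} (1/k) * x^k / (1 - x^k) = sum_{k, m >= 1} x^(k m) / k,
which after exponentiating simplifies to
PE(x/(1 - x)) = prod_{k>=1} 1 / (1 - x^k).
This is the generating function for the partition function p(n), so the coefficient of x^79 is p(79).
Computing p(79) by dynamic programming over parts 1, 2, ..., 79: p(79) = 13848650.

13848650


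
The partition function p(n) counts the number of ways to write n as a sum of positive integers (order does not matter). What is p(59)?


Using the generating function prod_{k>=1} 1/(1-x^k), we compute p(59).
By dynamic programming over parts 1 through 59:
p(59) = 831820

831820


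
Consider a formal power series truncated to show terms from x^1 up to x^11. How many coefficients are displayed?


From x^1 to x^11 inclusive, the count is 11 - 1 + 1 = 11.

11


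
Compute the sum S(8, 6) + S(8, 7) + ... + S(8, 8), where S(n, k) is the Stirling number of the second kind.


By definition, S(n, k) counts partitions of an n-set into exactly k nonempty blocks.
Computing row n = 8 for k = 6..8:
S(8, k): 266, 28, 1
Sum = 295.

295


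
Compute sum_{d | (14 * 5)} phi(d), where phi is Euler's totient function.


First, 14 * 5 = 70. One classical identity is sum_{d | n} phi(d) = n (each k in [1, n] has a unique gcd with n, and among the k's with gcd(k, n) = n/d there are phi(d) of them). So the sum equals 70. We also verify directly:
Divisors of 70: 1, 2, 5, 7, 10, 14, 35, 70.
phi values: 1, 1, 4, 6, 4, 6, 24, 24.
Sum = 70.

70


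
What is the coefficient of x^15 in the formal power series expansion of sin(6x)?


The Maclaurin series is sin(t) = sum_{k>=0} (-1)^k t^(2k+1) / (2k+1)!, so substituting t = 6x, only odd powers of x are nonzero, with coefficient of x^(2k+1) equal to (-1)^k 6^(2k+1) / (2k+1)!.
Write 15 = 2*7 + 1, giving the coefficient (-1)^7 * 6^15 / 15! = -470184984576/1307674368000 = -314928/875875.

-314928/875875


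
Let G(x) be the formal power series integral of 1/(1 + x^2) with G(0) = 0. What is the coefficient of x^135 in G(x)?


1/(1 + x^2) = sum_{j>=0} (-1)^j x^(2j). Integrating termwise with G(0) = 0:
G(x) = sum_{j>=0} (-1)^j x^(2j+1) / (2j+1) = arctan(x).
Only odd powers are nonzero. For x^135 write 135 = 2*67 + 1, giving
(-1)^67 / 135 = -1/135 = -1/135.

-1/135


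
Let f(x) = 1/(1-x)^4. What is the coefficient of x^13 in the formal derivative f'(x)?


Differentiate: d/dx [ 1/(1-x)^r ] = r / (1-x)^(r+1).
Here r = 4, so f'(x) = 4 / (1-x)^5.
The expansion of 1/(1-x)^(r+1) has coefficient of x^n equal to C(n+r, r).
So the coefficient of x^13 in f'(x) is
4 * C(17, 4) = 4 * 2380 = 9520

9520


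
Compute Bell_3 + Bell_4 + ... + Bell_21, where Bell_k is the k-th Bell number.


Recall Bell_k counts set partitions of a k-set (with Bell_0 = 1 by convention).
Bell_3 through Bell_21: 5, 15, 52, 203, 877, 4140, 21147, 115975, 678570, 4213597, 27644437, 190899322, 1382958545, 10480142147, 82864869804, 682076806159, 5832742205057, 51724158235372, 474869816156751
Sum = 5 + 15 + 52 + 203 + 877 + 4140 + 21147 + 115975 + 678570 + 4213597 + 27644437 + 190899322 + 1382958545 + 10480142147 + 82864869804 + 682076806159 + 5832742205057 + 51724158235372 + 474869816156751 = 533203744952175.

533203744952175


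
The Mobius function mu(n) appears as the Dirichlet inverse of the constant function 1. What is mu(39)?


39 = 3 * 13 (all distinct primes).
mu(39) = (-1)^2 = 1

1


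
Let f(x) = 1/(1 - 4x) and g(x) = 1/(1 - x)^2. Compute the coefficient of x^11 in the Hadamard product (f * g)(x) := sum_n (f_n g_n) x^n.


f has coefficients f_k = 4^k. For g = 1/(1 - x)^2 the coefficient is g_k = C(k + 1, 1) = k + 1. The Hadamard coefficient is (f * g)_k = 4^k * (k + 1).
For k = 11: 4^11 * 12 = 4194304 * 12 = 50331648.

50331648


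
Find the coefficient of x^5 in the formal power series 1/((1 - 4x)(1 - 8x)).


By partial fractions or Cauchy convolution:
The coefficient equals sum_{k=0}^{5} 4^k * 8^(5-k).
= 64512

64512


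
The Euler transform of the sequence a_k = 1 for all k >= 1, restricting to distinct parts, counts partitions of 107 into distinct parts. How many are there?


Partitions of 107 into distinct parts can be computed via generating function.
Product (1+x)(1+x^2)(1+x^3)...
The coefficient of x^107 = 789640

789640


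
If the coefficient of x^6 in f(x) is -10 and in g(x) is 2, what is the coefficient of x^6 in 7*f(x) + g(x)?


Scalar multiplication scales coefficients: 7 * -10 = -70.
Then add the g coefficient: -70 + 2
= -68

-68


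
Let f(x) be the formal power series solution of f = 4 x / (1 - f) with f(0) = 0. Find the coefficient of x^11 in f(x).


Apply Lagrange inversion: f = 4 x * phi(f) with phi(t) = 1/(1 - t), so
[x^n] f = 4^n * (1/n) [t^(n-1)] phi(t)^n = 4^n * (1/n) [t^(n-1)] (1 - t)^(-n) = 4^n * (1/n) C(2n - 2, n - 1) = 4^n * C_{n-1}.
For n = 11: C_10 = C(20, 10) / 11 = 184756/11 = 16796.
With the 4^11 = 4194304 factor, the coefficient is 4194304 * 16796 = 70447529984.

70447529984


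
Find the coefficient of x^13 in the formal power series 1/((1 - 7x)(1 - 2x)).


By partial fractions or Cauchy convolution:
The coefficient equals sum_{k=0}^{13} 7^k * 2^(13-k).
= 135644611293

135644611293


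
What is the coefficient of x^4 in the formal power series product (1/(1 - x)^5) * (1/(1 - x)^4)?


Combine the factors: (1/(1 - x)^5) * (1/(1 - x)^4) = 1/(1 - x)^9.
Then use 1/(1 - x)^r = sum_{k>=0} C(k + r - 1, r - 1) x^k with r = 9 and k = 4:
C(12, 8) = 495.

495


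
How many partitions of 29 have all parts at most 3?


Using the generating function (1-x)^(-1)(1-x^2)^(-1)(1-x^3)^(-1),
the coefficient of x^29 counts these restricted partitions.
Result = 85

85


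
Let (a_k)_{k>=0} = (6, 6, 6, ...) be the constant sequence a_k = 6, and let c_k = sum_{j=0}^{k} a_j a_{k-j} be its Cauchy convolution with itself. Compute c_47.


Since a_j = 6 for all j >= 0, the convolution sum becomes
c_k = sum_{j=0}^{k} 6 * 6 = 36 * (k + 1).
Equivalently, the generating function of (a_k) is 6/(1 - x) and its square is 36/(1 - x)^2 = sum_{k>=0} 36(k + 1) x^k.
For k = 47: 36 * 48 = 1728.

1728


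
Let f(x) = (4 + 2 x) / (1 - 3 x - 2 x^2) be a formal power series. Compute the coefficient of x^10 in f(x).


Write f(x) = sum_{k>=0} a_k x^k. Multiplying both sides by 1 - 3 x - 2 x^2 gives
(1 - 3 x - 2 x^2) sum_{k>=0} a_k x^k = 4 + 2 x.
Matching coefficients:
 x^0: a_0 = 4
 x^1: a_1 - 3 a_0 = 2  =>  a_1 = 3*4 + 2 = 14
 x^k (k >= 2): a_k = 3 a_{k-1} + 2 a_{k-2}.
Iterating: a_2 = 50, a_3 = 178, a_4 = 634, a_5 = 2258, a_6 = 8042, a_7 = 28642, a_8 = 102010, a_9 = 363314, a_10 = 1293962.
So the coefficient of x^10 is 1293962.

1293962


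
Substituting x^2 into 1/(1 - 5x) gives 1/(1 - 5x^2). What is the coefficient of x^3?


Since 1/(1 - 5x^2) only has even powers of x,
the coefficient of x^3 (odd) is 0.

0


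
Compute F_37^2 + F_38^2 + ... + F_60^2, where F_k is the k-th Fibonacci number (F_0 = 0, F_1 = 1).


There is a standard identity sum_{k=0}^{N} F_k^2 = F_N * F_{N+1} (proved inductively from the telescoping relation F_k^2 = F_k F_{k+1} - F_{k-1} F_k). Then
sum_{k=37}^{60} F_k^2 = F_60 F_61 - F_36 F_37.
Computing: F_60 = 1548008755920, F_61 = 2504730781961, F_36 = 14930352, F_37 = 24157817.
Sum = 1548008755920 * 2504730781961 - 14930352 * 24157817 = 3877345181337291676597536.

3877345181337291676597536


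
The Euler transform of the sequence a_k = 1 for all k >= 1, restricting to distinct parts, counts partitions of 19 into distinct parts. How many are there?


Partitions of 19 into distinct parts can be computed via generating function.
Product (1+x)(1+x^2)(1+x^3)...
The coefficient of x^19 = 54

54


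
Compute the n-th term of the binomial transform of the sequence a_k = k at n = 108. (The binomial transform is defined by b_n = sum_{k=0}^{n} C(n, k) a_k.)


With a_k = k, b_n = sum_{k=0}^{n} C(n, k) k. Using k * C(n, k) = n * C(n-1, k-1) gives b_n = n * sum_{k>=1} C(n-1, k-1) = n * 2^(n-1).
For n = 108: 108 * 2^107 = 108 * 162259276829213363391578010288128 = 17524001897555043246290425111117824.

17524001897555043246290425111117824


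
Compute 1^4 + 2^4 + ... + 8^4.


This power sum has a closed form given by Faulhaber's formula
sum_{k=1}^{m} k^p = (1 / (p + 1)) * sum_{j=0}^{p} C(p + 1, j) B_j m^(p + 1 - j),
but for small m direct computation is fastest:
1 + 16 + 81 + 256 + 625 + 1296 + 2401 + 4096 = 8772.

8772


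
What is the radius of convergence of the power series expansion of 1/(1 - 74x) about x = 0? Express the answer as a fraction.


Expanding 1/(1 - 74x) = sum_{k>=0} 74^k x^k, the series converges when |74x| < 1, i.e., |x| < 1/74.
So the radius of convergence is 1/74 = 1/74.

1/74


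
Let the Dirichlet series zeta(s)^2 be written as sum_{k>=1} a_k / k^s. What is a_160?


The Dirichlet convolution of the constant function 1 with itself gives (1 * 1)(k) = sum_{d | k} 1 = d(k), the number of positive divisors of k.
Since zeta(s) = sum_{k>=1} 1/k^s, we have zeta(s)^2 = sum_{k>=1} d(k)/k^s, so a_k = d(k).
For k = 160: the divisors are 1, 2, 4, 5, 8, 10, 16, 20, 32, 40, 80, 160.
Count = 12.

12


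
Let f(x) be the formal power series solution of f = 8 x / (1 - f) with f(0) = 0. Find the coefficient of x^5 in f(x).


Apply Lagrange inversion: f = 8 x * phi(f) with phi(t) = 1/(1 - t), so
[x^n] f = 8^n * (1/n) [t^(n-1)] phi(t)^n = 8^n * (1/n) [t^(n-1)] (1 - t)^(-n) = 8^n * (1/n) C(2n - 2, n - 1) = 8^n * C_{n-1}.
For n = 5: C_4 = C(8, 4) / 5 = 70/5 = 14.
With the 8^5 = 32768 factor, the coefficient is 32768 * 14 = 458752.

458752


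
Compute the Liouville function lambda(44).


The Liouville function is lambda(k) = (-1)^Omega(k), where Omega(k) counts the prime factors of k with multiplicity.
Factoring: 44 = 2 * 2 * 11, so Omega(44) = 3.
lambda(44) = (-1)^3 = -1.

-1


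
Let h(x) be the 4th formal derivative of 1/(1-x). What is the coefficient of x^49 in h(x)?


Differentiating 4 times: d^4/dx^4 [1/(1-x)] = 4!/(1-x)^5.
The expansion 1/(1-x)^5 = sum_{k>=0} C(k+4, 4) x^k, so the coefficient of x^n in 4!/(1-x)^5 is 4! * C(n+4, 4).
For n = 49: 24 * C(53, 4) = 24 * 292825 = 7027800

7027800


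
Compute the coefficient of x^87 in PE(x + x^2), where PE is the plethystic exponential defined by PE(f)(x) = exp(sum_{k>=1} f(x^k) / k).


With f(x) = x + x^2, the exponent is sum_{k>=1} (x^k + x^(2k)) / k = -ln(1 - x) - ln(1 - x^2). Exponentiating:
PE(x + x^2) = 1 / ((1 - x)(1 - x^2)).
This is the generating function for partitions of n into parts of size 1 or 2. The number of 2's can be any j in 0..43, and the rest are 1's, so
[x^87] = floor(87/2) + 1 = 44.

44


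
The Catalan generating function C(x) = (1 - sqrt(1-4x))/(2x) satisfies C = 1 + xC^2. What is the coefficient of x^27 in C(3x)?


Substituting x -> 3x scales the n-th coefficient by 3^n, so [x^27] C(3x) = 3^27 * C_27.
C_27 = C(2*27, 27)/(28) = 1946939425648112/28 = 69533550916004.
So 3^27 * 69533550916004 = 7625597484987 * 69533550916004 = 530234870987295612488031948.

530234870987295612488031948


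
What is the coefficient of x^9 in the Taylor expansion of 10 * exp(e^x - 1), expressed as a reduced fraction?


exp(e^x - 1) = sum_{k>=0} Bell_k x^k / k!, where Bell_k is the k-th Bell number.
So the coefficient of x^9 is 10 * Bell_9 / 9!.
Computing: Bell_9 = 21147 and 9! = 362880, giving
10 * 21147/362880 = 1007/1728.

1007/1728


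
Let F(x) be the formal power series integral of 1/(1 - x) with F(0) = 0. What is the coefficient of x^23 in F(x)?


1/(1 - x) = sum_{k>=0} x^k. Integrating termwise and using F(0) = 0 gives
F(x) = sum_{k>=0} x^(k+1) / (k+1) = sum_{m>=1} x^m / m = -ln(1 - x).
So the coefficient of x^23 is 1/23 = 1/23.

1/23


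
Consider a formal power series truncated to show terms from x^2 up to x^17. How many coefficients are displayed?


From x^2 to x^17 inclusive, the count is 17 - 2 + 1 = 16.

16


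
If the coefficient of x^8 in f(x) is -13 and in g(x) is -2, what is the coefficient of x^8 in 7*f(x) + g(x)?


Scalar multiplication scales coefficients: 7 * -13 = -91.
Then add the g coefficient: -91 + -2
= -93

-93


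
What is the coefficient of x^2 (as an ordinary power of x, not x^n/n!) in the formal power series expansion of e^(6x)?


The exponential series is e^y = sum_{k>=0} y^k / k!. Substituting y = 6x gives
e^(6x) = sum_{k>=0} 6^k x^k / k!.
So the coefficient of x^n is a^n/n! with a = 6, n = 2:
6^2 / 2! = 36/2 = 18

18


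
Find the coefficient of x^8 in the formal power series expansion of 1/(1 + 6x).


Write 1/(1 + c x) = 1/(1 - (-c) x) and apply the geometric-series identity
1/(1 - y) = sum_{k>=0} y^k to get 1/(1 + c x) = sum_{k>=0} (-c)^k x^k.
So the coefficient of x^k is (-c)^k = (-1)^k * c^k.
Here c = 6 and k = 8:
(-6)^8 = 1 * 1679616 = 1679616

1679616


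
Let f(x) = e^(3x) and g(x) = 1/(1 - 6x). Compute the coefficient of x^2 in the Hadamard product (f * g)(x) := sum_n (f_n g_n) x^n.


Expanding: f_k = 3^k/k! (from e^(3x)) and g_k = 6^k (from 1/(1 - 6x)). So the Hadamard coefficient (f * g)_k = 3^k 6^k / k! = (18)^k / k!.
For k = 2: 18^2/2! = 324/2 = 162.

162


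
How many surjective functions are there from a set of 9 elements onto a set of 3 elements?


By inclusion-exclusion on which target elements are missed, the number of surjections from an n-set onto a k-set is
surj(n, k) = sum_{j=0}^{k} (-1)^j C(k, j) (k - j)^n.
Equivalently surj(n, k) = k! * S(n, k), where S(n, k) is the Stirling number of the second kind.
For n = 9, k = 3:
S(9, 3) = 3025, so
surj = 3! * 3025 = 6 * 3025 = 18150.

18150
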